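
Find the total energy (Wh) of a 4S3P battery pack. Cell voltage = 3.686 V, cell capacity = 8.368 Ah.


E = Ns * Vcell * Np * Ccell = 4 * 3.686 * 3 * 8.368 = 370.1 Wh

370.1 Wh


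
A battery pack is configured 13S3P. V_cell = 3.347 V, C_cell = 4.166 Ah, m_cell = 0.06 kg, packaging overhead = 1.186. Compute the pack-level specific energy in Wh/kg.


Step 1: V_pack = 13 * 3.347 = 43.511 V
Step 2: C_pack = 3 * 4.166 = 12.498 Ah
Step 3: E_pack = V_pack * C_pack = 43.511 * 12.498 = 543.8 Wh
Step 4: m_pack = 13 * 3 * 0.06 * 1.186 = 2.7752 kg
Step 5: ED = E_pack / m_pack = 543.8 / 2.7752 = 195.9 Wh/kg

195.9 Wh/kg


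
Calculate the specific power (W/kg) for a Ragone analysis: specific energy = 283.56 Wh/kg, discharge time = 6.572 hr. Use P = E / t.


Specific power = 283.56 Wh/kg / 6.572 hr = 43.15 W/kg

43.15 W/kg


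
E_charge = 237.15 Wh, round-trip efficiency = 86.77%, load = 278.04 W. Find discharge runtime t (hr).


Step 1: E_discharge = eta/100 * E_charge = 86.77/100 * 237.15 = 205.78 Wh
Step 2: t = E_discharge / P = 205.78 / 278.04 = 0.7401 hr

0.7401 hr


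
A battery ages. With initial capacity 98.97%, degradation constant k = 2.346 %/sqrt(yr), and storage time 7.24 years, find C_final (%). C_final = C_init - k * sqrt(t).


sqrt(t) = sqrt(7.24) = 2.6907
C_final = 98.97 - 2.346 * 2.6907 = 92.66%

92.66%


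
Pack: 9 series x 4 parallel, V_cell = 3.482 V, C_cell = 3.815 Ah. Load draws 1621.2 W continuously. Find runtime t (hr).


Step 1: E_pack = Ns * V_cell * Np * C_cell = 9 * 3.482 * 4 * 3.815 = 478.22 Wh
Step 2: t = E_pack / P = 478.22 / 1621.2 = 0.2950 hr

0.2950 hr


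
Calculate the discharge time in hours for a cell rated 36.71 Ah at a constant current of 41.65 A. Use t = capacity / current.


Runtime = 36.71 Ah / 41.65 A = 0.8814 hr

0.8814 hr


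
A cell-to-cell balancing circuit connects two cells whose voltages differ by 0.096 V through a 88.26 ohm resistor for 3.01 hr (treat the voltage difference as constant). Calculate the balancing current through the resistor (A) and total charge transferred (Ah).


I_bal = dV / R = 0.096 / 88.26 = 0.0010877 A
Q = I_bal * t = 0.0010877 * 3.01 = 0.003274 Ah

I=0.0010877 A, Q=0.003274 Ah


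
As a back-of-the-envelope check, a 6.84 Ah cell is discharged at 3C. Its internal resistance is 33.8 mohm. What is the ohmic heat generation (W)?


Convert: R = 33.8 mohm = 0.0338 ohm
Step 1: I = C_rate * capacity = 3 * 6.84 = 20.52 A
Step 2: Q = I^2 * R = 20.52^2 * 0.0338 = 421.07 * 0.0338 = 14.23 W

14.23 W


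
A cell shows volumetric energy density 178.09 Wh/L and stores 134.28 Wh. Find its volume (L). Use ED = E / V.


V = E / ED = 134.28 / 178.09 = 0.7540 L

0.7540 L


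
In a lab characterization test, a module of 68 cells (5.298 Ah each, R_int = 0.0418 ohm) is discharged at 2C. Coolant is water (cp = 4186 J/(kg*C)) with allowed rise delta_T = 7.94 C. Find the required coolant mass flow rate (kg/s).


Step 1: I = 2 * 5.298 = 10.596 A
Step 2: Q_cell = I^2 * R = 10.596^2 * 0.0418 = 4.6931 W
Step 3: Q_total = 68 * 4.6931 = 319.13 W
Step 4: m_dot = Q_total / (cp * dT) = 319.13 / (4186 * 7.94) = 0.009602 kg/s

0.009602 kg/s


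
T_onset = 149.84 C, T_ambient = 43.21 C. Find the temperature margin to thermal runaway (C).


Safety margin = 149.84 C - 43.21 C = 106.63 C

106.63 C


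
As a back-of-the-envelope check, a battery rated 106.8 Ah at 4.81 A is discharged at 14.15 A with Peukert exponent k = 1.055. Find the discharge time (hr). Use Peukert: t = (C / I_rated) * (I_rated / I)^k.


Step 1: t_rated = C / I_rated = 106.8 / 4.81 = 22.204 hr
Step 2: ratio = 4.81 / 14.15 = 0.33993
Step 3: ratio^k = 0.33993^1.055 = 0.32034
Step 4: t = t_rated * ratio^k = 22.204 * 0.32034 = 7.113 hr

7.113 hr


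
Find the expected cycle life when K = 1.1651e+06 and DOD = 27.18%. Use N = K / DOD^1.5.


DOD^1.5 = 141.7
N = K / DOD^1.5 = 1.1651e+06 / 141.7 = 8222

8222 cycles


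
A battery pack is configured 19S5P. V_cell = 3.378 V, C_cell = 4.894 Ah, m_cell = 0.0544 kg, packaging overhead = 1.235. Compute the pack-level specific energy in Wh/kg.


Step 1: V_pack = 19 * 3.378 = 64.182 V
Step 2: C_pack = 5 * 4.894 = 24.47 Ah
Step 3: E_pack = V_pack * C_pack = 64.182 * 24.47 = 1570.5 Wh
Step 4: m_pack = 19 * 5 * 0.0544 * 1.235 = 6.3825 kg
Step 5: ED = E_pack / m_pack = 1570.5 / 6.3825 = 246.1 Wh/kg

246.1 Wh/kg


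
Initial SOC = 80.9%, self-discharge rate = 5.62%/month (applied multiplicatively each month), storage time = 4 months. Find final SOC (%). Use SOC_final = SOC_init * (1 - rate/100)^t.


decay = (1 - 5.62/100)^4 = 0.79345
SOC_final = 80.9 * 0.79345 = 64.19%

64.19%


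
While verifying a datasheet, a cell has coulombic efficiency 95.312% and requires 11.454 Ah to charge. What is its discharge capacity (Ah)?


Q_dis = eta/100 * Q_chg = 95.312/100 * 11.454 = 10.92 Ah

10.92 Ah


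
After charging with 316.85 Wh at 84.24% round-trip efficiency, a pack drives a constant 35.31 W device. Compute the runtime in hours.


Step 1: E_discharge = eta/100 * E_charge = 84.24/100 * 316.85 = 266.91 Wh
Step 2: t = E_discharge / P = 266.91 / 35.31 = 7.559 hr

7.559 hr


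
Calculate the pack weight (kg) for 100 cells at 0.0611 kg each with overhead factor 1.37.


Cell mass sum = 100 * 0.0611 = 6.11 kg
With overhead 1.37: m_pack = 6.11 * 1.37 = 8.371 kg

8.371 kg


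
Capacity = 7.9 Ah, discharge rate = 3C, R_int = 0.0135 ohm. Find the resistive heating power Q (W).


Step 1: I = C_rate * capacity = 3 * 7.9 = 23.7 A
Step 2: Q = I^2 * R = 23.7^2 * 0.0135 = 561.69 * 0.0135 = 7.583 W

7.583 W


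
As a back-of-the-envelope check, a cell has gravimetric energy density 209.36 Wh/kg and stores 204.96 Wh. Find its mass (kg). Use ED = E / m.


m = E / ED = 204.96 / 209.36 = 0.9790 kg

0.9790 kg


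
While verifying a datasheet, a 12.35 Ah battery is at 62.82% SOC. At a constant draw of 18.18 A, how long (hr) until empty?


Step 1: remaining = SOC/100 * C_total = 62.82/100 * 12.35 = 7.7583 Ah
Step 2: t = remaining / I = 7.7583 / 18.18 = 0.4267 hr

0.4267 hr


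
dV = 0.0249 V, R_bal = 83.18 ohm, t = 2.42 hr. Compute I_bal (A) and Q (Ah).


I_bal = dV / R = 0.0249 / 83.18 = 2.9935e-04 A
Q = I_bal * t = 2.9935e-04 * 2.42 = 7.244e-04 Ah

I=2.9935e-04 A, Q=7.244e-04 Ah


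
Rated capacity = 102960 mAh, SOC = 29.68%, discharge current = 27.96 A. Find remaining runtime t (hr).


Convert: C_total = 102960 mAh = 102.96 Ah
Step 1: remaining = SOC/100 * C_total = 29.68/100 * 102.96 = 30.559 Ah
Step 2: t = remaining / I = 30.559 / 27.96 = 1.093 hr

1.093 hr


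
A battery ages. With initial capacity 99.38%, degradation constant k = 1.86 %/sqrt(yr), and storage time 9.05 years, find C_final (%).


sqrt(t) = sqrt(9.05) = 3.0083
C_final = 99.38 - 1.86 * 3.0083 = 93.78%

93.78%


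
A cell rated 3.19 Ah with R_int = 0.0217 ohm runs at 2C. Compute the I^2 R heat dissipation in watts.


Step 1: I = C_rate * capacity = 2 * 3.19 = 6.38 A
Step 2: Q = I^2 * R = 6.38^2 * 0.0217 = 40.704 * 0.0217 = 0.8833 W

0.8833 W


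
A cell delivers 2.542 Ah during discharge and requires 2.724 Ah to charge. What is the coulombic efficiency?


eta_c = Q_dis / Q_chg * 100 = 2.542 / 2.724 * 100 = 93.32%

93.32%


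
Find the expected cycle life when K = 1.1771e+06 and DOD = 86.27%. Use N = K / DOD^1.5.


DOD^1.5 = 801.29
N = K / DOD^1.5 = 1.1771e+06 / 801.29 = 1469

1469 cycles


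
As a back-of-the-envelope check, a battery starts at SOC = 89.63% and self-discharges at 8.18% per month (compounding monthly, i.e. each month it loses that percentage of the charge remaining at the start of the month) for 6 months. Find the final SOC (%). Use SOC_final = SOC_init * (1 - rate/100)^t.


decay = (1 - 8.18/100)^6 = 0.59927
SOC_final = 89.63 * 0.59927 = 53.71%

53.71%


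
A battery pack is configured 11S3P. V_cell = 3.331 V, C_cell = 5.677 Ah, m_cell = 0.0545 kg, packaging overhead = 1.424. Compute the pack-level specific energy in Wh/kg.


Step 1: V_pack = 11 * 3.331 = 36.641 V
Step 2: C_pack = 3 * 5.677 = 17.031 Ah
Step 3: E_pack = V_pack * C_pack = 36.641 * 17.031 = 624.03 Wh
Step 4: m_pack = 11 * 3 * 0.0545 * 1.424 = 2.5611 kg
Step 5: ED = E_pack / m_pack = 624.03 / 2.5611 = 243.7 Wh/kg

243.7 Wh/kg


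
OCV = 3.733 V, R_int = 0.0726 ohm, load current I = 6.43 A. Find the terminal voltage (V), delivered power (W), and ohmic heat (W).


Step 1: V_terminal = OCV - I*R = 3.733 - 6.43 * 0.0726 = 3.2662 V
Step 2: P_out = V_terminal * I = 3.2662 * 6.43 = 21.00 W
Step 3: Q = I^2 * R = 6.43^2 * 0.0726 = 3.002 W

V=3.2662 V, P=21.00 W, Q=3.002 W


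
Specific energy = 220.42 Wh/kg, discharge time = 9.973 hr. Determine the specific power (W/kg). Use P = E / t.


P_specific = E / t = 220.42 / 9.973 = 22.10 W/kg

22.10 W/kg


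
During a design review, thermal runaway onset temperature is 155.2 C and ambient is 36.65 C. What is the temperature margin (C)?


margin = T_onset - T_ambient = 155.2 - 36.65 = 118.55 C

118.55 C


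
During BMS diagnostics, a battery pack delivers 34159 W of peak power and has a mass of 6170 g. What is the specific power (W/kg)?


Convert: m = 6170 g = 6.17 kg
Specific power = 34159 W / 6.17 kg = 5536 W/kg

5536 W/kg


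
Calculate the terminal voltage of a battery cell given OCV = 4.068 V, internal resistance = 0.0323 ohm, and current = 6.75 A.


IR drop = 6.75 * 0.0323 = 0.21803 V
V = 4.068 - 0.21803 = 3.850 V

3.850 V


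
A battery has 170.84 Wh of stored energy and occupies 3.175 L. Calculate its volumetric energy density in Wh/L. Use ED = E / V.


ED = E / V = 170.84 / 3.175 = 53.81 Wh/L

53.81 Wh/L


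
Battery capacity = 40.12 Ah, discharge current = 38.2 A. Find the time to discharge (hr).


t = capacity / current = 40.12 / 38.2 = 1.050 hr

1.050 hr


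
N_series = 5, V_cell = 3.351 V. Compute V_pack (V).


Series voltages add: 5 * 3.351 V = 16.755 V

16.755 V


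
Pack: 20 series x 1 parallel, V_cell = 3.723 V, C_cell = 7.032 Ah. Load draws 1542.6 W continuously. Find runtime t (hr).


Step 1: E_pack = Ns * V_cell * Np * C_cell = 20 * 3.723 * 1 * 7.032 = 523.6 Wh
Step 2: t = E_pack / P = 523.6 / 1542.6 = 0.3394 hr

0.3394 hr


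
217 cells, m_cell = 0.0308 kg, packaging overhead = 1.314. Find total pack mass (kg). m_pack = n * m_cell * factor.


m_pack = n * m_cell * overhead = 217 * 0.0308 * 1.314 = 8.782 kg

8.782 kg


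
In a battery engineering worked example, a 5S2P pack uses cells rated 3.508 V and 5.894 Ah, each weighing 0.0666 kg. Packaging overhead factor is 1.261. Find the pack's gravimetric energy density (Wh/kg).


Step 1: V_pack = 5 * 3.508 = 17.54 V
Step 2: C_pack = 2 * 5.894 = 11.788 Ah
Step 3: E_pack = V_pack * C_pack = 17.54 * 11.788 = 206.76 Wh
Step 4: m_pack = 5 * 2 * 0.0666 * 1.261 = 0.83983 kg
Step 5: ED = E_pack / m_pack = 206.76 / 0.83983 = 246.2 Wh/kg

246.2 Wh/kg


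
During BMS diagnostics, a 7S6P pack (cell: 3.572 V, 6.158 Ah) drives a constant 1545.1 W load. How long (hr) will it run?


Step 1: E_pack = Ns * V_cell * Np * C_cell = 7 * 3.572 * 6 * 6.158 = 923.85 Wh
Step 2: t = E_pack / P = 923.85 / 1545.1 = 0.5979 hr

0.5979 hr


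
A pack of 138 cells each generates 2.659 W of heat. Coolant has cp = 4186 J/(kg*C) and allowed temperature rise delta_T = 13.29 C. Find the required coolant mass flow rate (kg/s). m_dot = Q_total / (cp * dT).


Q_total = 138 * 2.659 = 366.94 W
m_dot = Q_total / (cp * dT) = 366.94 / (4186 * 13.29) = 0.006596 kg/s

0.006596 kg/s


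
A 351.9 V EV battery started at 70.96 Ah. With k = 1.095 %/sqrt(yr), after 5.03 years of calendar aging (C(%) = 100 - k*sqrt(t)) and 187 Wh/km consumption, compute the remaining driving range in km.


Step 1: capacity retention = 100 - 1.095 * sqrt(5.03) = 100 - 1.095 * 2.2428 = 97.544%
Step 2: C_now = 70.96 * 97.544/100 = 69.217 Ah
Step 3: E_pack = V * C_now = 351.9 * 69.217 = 24357 Wh
Step 4: range = E_pack / consumption = 24357 / 187 = 130.3 km

130.3 km


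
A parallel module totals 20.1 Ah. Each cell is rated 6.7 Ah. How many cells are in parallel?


n = C_total / C_cell = 20.1 / 6.7 = 3

3


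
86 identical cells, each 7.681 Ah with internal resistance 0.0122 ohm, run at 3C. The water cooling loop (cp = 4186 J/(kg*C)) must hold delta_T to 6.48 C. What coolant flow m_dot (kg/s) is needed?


Step 1: I = 3 * 7.681 = 23.043 A
Step 2: Q_cell = I^2 * R = 23.043^2 * 0.0122 = 6.478 W
Step 3: Q_total = 86 * 6.478 = 557.11 W
Step 4: m_dot = Q_total / (cp * dT) = 557.11 / (4186 * 6.48) = 0.02054 kg/s

0.02054 kg/s


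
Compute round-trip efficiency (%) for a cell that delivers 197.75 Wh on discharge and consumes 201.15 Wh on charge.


Round-trip efficiency = 197.75/201.15 * 100% = 98.31%

98.31%


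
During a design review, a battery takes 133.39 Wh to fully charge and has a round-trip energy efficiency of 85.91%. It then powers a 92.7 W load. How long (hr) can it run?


Step 1: E_discharge = eta/100 * E_charge = 85.91/100 * 133.39 = 114.6 Wh
Step 2: t = E_discharge / P = 114.6 / 92.7 = 1.236 hr

1.236 hr


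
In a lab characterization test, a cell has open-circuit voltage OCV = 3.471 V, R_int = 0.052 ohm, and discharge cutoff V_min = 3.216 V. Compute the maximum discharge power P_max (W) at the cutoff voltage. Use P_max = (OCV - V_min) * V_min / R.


P_max = (OCV - V_min) * V_min / R = (3.471 - 3.216) * 3.216 / 0.052 = 0.255 * 3.216 / 0.052 = 15.77 W

15.77 W


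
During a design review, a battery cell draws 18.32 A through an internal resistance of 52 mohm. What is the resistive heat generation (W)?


Convert: R = 52 mohm = 0.052 ohm
I^2 = 335.62
Q = 335.62 * 0.052 = 17.45 W

17.45 W


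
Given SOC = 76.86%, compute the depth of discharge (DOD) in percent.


Complement of SOC: DOD = 100% - 76.86% = 23.14%

23.14%


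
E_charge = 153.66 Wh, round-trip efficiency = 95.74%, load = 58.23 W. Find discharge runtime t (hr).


Step 1: E_discharge = eta/100 * E_charge = 95.74/100 * 153.66 = 147.11 Wh
Step 2: t = E_discharge / P = 147.11 / 58.23 = 2.526 hr

2.526 hr


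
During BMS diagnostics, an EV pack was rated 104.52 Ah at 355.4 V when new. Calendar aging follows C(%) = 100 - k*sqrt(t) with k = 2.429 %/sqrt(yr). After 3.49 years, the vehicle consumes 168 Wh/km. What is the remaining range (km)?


Step 1: capacity retention = 100 - 2.429 * sqrt(3.49) = 100 - 2.429 * 1.8682 = 95.462%
Step 2: C_now = 104.52 * 95.462/100 = 99.777 Ah
Step 3: E_pack = V * C_now = 355.4 * 99.777 = 35461 Wh
Step 4: range = E_pack / consumption = 35461 / 168 = 211.1 km

211.1 km


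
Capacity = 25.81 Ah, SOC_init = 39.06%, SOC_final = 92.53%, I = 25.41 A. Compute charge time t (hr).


delta_Ah = 25.81 * (92.53 - 39.06) / 100 = 13.801 Ah
t = delta_Ah / I = 13.801 / 25.41 = 0.5431 hr

0.5431 hr


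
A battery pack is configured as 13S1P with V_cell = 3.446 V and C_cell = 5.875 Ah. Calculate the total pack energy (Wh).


E = Ns * Vcell * Np * Ccell = 13 * 3.446 * 1 * 5.875 = 263.2 Wh

263.2 Wh


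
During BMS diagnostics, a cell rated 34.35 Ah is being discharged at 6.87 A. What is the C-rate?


Rearranging: C_rate = 6.87 / 34.35 = 0.2C

0.2C


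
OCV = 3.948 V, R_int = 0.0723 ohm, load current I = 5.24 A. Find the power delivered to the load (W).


Step 1: V_terminal = OCV - I*R = 3.948 - 5.24 * 0.0723 = 3.5691 V
Step 2: P_out = V_terminal * I = 3.5691 * 5.24 = 18.70 W

18.70 W


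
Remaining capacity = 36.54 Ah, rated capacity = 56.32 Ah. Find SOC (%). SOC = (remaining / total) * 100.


SOC = (remaining / total) * 100 = (36.54 / 56.32) * 100 = 64.88%

64.88%


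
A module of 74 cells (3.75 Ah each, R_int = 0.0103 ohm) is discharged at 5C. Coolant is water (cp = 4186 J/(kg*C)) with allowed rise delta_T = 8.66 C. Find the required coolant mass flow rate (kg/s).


Step 1: I = 5 * 3.75 = 18.75 A
Step 2: Q_cell = I^2 * R = 18.75^2 * 0.0103 = 3.6211 W
Step 3: Q_total = 74 * 3.6211 = 267.96 W
Step 4: m_dot = Q_total / (cp * dT) = 267.96 / (4186 * 8.66) = 0.007392 kg/s

0.007392 kg/s


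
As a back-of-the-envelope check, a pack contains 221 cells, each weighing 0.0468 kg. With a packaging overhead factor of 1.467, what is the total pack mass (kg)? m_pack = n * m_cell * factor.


m_pack = n * m_cell * overhead = 221 * 0.0468 * 1.467 = 15.17 kg

15.17 kg


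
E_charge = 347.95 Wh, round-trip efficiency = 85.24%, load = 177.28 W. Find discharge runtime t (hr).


Step 1: E_discharge = eta/100 * E_charge = 85.24/100 * 347.95 = 296.59 Wh
Step 2: t = E_discharge / P = 296.59 / 177.28 = 1.673 hr

1.673 hr


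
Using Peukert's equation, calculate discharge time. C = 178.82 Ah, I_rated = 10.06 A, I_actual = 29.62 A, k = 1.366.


t_rated = C / I_rated = 178.82 / 10.06 = 17.775 hr
(I_rated/I)^k = (0.33964)^1.366 = 0.22876
t = t_rated * (I_rated/I)^k = 17.775 * 0.22876 = 4.066 hr

4.066 hr


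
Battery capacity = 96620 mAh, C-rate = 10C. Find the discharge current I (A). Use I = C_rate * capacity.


Convert: capacity = 96620 mAh = 96.62 Ah
At 10C: I = 10 * 96.62 Ah = 966.2 A

966.2 A


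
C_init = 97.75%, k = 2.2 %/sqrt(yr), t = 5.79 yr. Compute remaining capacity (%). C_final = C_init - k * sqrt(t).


sqrt(t) = sqrt(5.79) = 2.4062
C_final = 97.75 - 2.2 * 2.4062 = 92.46%

92.46%


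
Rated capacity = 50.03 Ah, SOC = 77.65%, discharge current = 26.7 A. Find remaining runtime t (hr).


Step 1: remaining = SOC/100 * C_total = 77.65/100 * 50.03 = 38.848 Ah
Step 2: t = remaining / I = 38.848 / 26.7 = 1.455 hr

1.455 hr


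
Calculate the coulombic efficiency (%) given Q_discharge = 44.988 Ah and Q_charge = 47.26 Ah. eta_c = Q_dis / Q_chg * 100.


Coulombic efficiency = 44.988/47.26 * 100% = 95.19%

95.19%


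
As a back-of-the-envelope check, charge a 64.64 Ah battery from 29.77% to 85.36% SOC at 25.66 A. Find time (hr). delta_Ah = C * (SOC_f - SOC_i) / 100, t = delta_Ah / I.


Step 1: dSOC = 85.36% - 29.77% = 55.59%
Step 2: delta_Ah = 64.64 * 55.59 / 100 = 35.933 Ah
Step 3: t = 35.933 / 25.66 = 1.400 hr

1.400 hr


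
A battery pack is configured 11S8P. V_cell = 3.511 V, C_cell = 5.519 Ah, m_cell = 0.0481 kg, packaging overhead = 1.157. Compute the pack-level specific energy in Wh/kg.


Step 1: V_pack = 11 * 3.511 = 38.621 V
Step 2: C_pack = 8 * 5.519 = 44.152 Ah
Step 3: E_pack = V_pack * C_pack = 38.621 * 44.152 = 1705.2 Wh
Step 4: m_pack = 11 * 8 * 0.0481 * 1.157 = 4.8973 kg
Step 5: ED = E_pack / m_pack = 1705.2 / 4.8973 = 348.2 Wh/kg

348.2 Wh/kg


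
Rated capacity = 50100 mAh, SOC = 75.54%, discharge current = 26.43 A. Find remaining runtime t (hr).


Convert: C_total = 50100 mAh = 50.1 Ah
Step 1: remaining = SOC/100 * C_total = 75.54/100 * 50.1 = 37.846 Ah
Step 2: t = remaining / I = 37.846 / 26.43 = 1.432 hr

1.432 hr


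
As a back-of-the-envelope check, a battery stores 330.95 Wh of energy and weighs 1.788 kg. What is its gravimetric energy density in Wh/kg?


ED = E / m = 330.95 / 1.788 = 185.1 Wh/kg

185.1 Wh/kg


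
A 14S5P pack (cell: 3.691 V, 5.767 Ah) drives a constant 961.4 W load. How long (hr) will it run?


Step 1: E_pack = Ns * V_cell * Np * C_cell = 14 * 3.691 * 5 * 5.767 = 1490 Wh
Step 2: t = E_pack / P = 1490 / 961.4 = 1.550 hr

1.550 hr


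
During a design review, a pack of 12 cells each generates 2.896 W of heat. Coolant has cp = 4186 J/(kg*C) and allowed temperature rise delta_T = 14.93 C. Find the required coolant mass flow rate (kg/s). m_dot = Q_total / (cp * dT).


Q_total = 12 * 2.896 = 34.752 W
m_dot = Q_total / (cp * dT) = 34.752 / (4186 * 14.93) = 5.561e-04 kg/s

5.561e-04 kg/s


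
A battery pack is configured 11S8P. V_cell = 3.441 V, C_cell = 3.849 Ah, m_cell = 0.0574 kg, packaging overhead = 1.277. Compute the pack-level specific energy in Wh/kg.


Step 1: V_pack = 11 * 3.441 = 37.851 V
Step 2: C_pack = 8 * 3.849 = 30.792 Ah
Step 3: E_pack = V_pack * C_pack = 37.851 * 30.792 = 1165.5 Wh
Step 4: m_pack = 11 * 8 * 0.0574 * 1.277 = 6.4504 kg
Step 5: ED = E_pack / m_pack = 1165.5 / 6.4504 = 180.7 Wh/kg

180.7 Wh/kg


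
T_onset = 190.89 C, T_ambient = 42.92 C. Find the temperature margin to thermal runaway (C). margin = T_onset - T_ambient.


Safety margin = 190.89 C - 42.92 C = 147.97 C

147.97 C


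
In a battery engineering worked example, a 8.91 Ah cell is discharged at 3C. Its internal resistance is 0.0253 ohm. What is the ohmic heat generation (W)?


Step 1: I = C_rate * capacity = 3 * 8.91 = 26.73 A
Step 2: Q = I^2 * R = 26.73^2 * 0.0253 = 714.49 * 0.0253 = 18.08 W

18.08 W


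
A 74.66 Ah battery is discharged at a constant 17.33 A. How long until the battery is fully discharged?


t = capacity / current = 74.66 / 17.33 = 4.308 hr

4.308 hr


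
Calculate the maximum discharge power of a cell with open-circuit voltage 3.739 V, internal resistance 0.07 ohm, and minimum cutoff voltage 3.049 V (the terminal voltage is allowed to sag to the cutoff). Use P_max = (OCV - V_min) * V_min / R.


dV = OCV - V_min = 0.69 V (so I_max = dV / R)
P_max = dV * V_min / R = 0.69 * 3.049 / 0.07 = 30.05 W

30.05 W


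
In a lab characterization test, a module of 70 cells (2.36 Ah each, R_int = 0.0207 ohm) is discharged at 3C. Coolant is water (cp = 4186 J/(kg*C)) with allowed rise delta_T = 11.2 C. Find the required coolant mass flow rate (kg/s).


Step 1: I = 3 * 2.36 = 7.08 A
Step 2: Q_cell = I^2 * R = 7.08^2 * 0.0207 = 1.0376 W
Step 3: Q_total = 70 * 1.0376 = 72.632 W
Step 4: m_dot = Q_total / (cp * dT) = 72.632 / (4186 * 11.2) = 0.001549 kg/s

0.001549 kg/s


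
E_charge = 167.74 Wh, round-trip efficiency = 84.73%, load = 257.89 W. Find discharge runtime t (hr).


Step 1: E_discharge = eta/100 * E_charge = 84.73/100 * 167.74 = 142.13 Wh
Step 2: t = E_discharge / P = 142.13 / 257.89 = 0.5511 hr

0.5511 hr


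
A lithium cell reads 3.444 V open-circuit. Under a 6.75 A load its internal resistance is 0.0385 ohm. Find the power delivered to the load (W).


Step 1: V_terminal = OCV - I*R = 3.444 - 6.75 * 0.0385 = 3.1841 V
Step 2: P_out = V_terminal * I = 3.1841 * 6.75 = 21.49 W

21.49 W


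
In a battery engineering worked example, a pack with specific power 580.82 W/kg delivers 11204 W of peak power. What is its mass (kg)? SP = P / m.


m = P / SP = 11204 / 580.82 = 19.29 kg

19.29 kg


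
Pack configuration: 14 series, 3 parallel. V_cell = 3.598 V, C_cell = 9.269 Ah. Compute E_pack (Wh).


E = Ns * Vcell * Np * Ccell = 14 * 3.598 * 3 * 9.269 = 1401 Wh

1401 Wh


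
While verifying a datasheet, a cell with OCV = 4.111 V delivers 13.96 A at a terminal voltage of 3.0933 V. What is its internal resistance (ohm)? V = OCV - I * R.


R = (OCV - V) / I = (4.111 - 3.0933) / 13.96 = 0.07290 ohm

0.07290 ohm


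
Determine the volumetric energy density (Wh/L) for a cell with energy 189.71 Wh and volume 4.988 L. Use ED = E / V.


ED = E / V = 189.71 / 4.988 = 38.03 Wh/L

38.03 Wh/L


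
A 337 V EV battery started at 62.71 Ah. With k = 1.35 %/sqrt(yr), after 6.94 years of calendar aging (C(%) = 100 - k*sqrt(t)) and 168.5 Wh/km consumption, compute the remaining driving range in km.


Step 1: capacity retention = 100 - 1.35 * sqrt(6.94) = 100 - 1.35 * 2.6344 = 96.444%
Step 2: C_now = 62.71 * 96.444/100 = 60.48 Ah
Step 3: E_pack = V * C_now = 337 * 60.48 = 20382 Wh
Step 4: range = E_pack / consumption = 20382 / 168.5 = 121.0 km

121.0 km


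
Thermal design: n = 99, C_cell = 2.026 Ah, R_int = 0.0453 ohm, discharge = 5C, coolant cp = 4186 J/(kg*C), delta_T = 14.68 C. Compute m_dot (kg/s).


Step 1: I = 5 * 2.026 = 10.13 A
Step 2: Q_cell = I^2 * R = 10.13^2 * 0.0453 = 4.6485 W
Step 3: Q_total = 99 * 4.6485 = 460.2 W
Step 4: m_dot = Q_total / (cp * dT) = 460.2 / (4186 * 14.68) = 0.007489 kg/s

0.007489 kg/s


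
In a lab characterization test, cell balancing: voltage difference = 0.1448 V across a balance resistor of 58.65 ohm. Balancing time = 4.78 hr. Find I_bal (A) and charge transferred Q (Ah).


First, Ohm's law: I_bal = 0.1448 V / 58.65 ohm = 0.0024689 A
Then Q = I * t = 0.0024689 A * 4.78 hr = 0.01180 Ah

I=0.0024689 A, Q=0.01180 Ah


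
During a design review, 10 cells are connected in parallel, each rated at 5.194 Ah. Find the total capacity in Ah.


Parallel capacities add: 10 * 5.194 Ah = 51.94 Ah

51.94 Ah


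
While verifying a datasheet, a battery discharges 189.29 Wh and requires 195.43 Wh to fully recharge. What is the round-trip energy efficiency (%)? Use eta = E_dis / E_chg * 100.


eta_e = E_dis / E_chg * 100 = 189.29 / 195.43 * 100 = 96.86%

96.86%


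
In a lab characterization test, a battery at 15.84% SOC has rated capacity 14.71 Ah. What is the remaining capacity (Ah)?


remaining = SOC / 100 * total = 15.84 / 100 * 14.71 = 2.330 Ah

2.330 Ah


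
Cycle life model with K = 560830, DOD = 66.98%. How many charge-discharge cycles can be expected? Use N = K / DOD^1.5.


Step 1: DOD^1.5 = 66.98^1.5 = 548.17
Step 2: N = 560830 / 548.17 = 1023 cycles

1023 cycles


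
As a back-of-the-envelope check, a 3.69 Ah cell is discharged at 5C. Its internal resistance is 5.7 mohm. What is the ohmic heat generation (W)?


Convert: R = 5.7 mohm = 0.0057 ohm
Step 1: I = C_rate * capacity = 5 * 3.69 = 18.45 A
Step 2: Q = I^2 * R = 18.45^2 * 0.0057 = 340.4 * 0.0057 = 1.940 W

1.940 W


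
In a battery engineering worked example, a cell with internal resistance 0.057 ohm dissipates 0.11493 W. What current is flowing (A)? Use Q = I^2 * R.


I = sqrt(Q / R) = sqrt(0.11493 / 0.057) = sqrt(2.0163) = 1.420 A

1.420 A


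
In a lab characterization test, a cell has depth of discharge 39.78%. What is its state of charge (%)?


SOC = 100 - DOD = 100 - 39.78 = 60.22%

60.22%


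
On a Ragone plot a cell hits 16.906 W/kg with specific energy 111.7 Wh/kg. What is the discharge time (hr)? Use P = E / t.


t = E / P = 111.7 / 16.906 = 6.607 hr

6.607 hr


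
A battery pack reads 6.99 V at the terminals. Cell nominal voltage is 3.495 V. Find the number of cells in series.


Rearranging: n = V_pack / V_cell = 6.99 / 3.495 = 2 cells

2


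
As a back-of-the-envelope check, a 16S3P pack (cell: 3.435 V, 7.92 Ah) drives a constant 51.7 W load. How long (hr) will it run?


Step 1: E_pack = Ns * V_cell * Np * C_cell = 16 * 3.435 * 3 * 7.92 = 1305.8 Wh
Step 2: t = E_pack / P = 1305.8 / 51.7 = 25.26 hr

25.26 hr


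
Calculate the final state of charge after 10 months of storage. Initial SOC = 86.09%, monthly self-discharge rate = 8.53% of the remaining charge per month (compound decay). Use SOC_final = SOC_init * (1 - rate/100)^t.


decay = (1 - 8.53/100)^10 = 0.41
SOC_final = 86.09 * 0.41 = 35.30%

35.30%


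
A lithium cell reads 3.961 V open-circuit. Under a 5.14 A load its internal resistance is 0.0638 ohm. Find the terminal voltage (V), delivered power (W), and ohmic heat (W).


Step 1: V_terminal = OCV - I*R = 3.961 - 5.14 * 0.0638 = 3.6331 V
Step 2: P_out = V_terminal * I = 3.6331 * 5.14 = 18.67 W
Step 3: Q = I^2 * R = 5.14^2 * 0.0638 = 1.686 W

V=3.6331 V, P=18.67 W, Q=1.686 W


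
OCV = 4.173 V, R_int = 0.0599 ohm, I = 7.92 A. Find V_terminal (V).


IR drop = 7.92 * 0.0599 = 0.47441 V
V = 4.173 - 0.47441 = 3.699 V

3.699 V


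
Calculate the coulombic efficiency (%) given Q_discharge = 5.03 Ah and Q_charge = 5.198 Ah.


Coulombic efficiency = 5.03/5.198 * 100% = 96.77%

96.77%


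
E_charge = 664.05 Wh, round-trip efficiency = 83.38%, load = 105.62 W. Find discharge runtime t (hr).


Step 1: E_discharge = eta/100 * E_charge = 83.38/100 * 664.05 = 553.68 Wh
Step 2: t = E_discharge / P = 553.68 / 105.62 = 5.242 hr

5.242 hr


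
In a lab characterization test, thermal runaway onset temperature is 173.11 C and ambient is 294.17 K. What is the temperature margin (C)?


Convert: T_ambient = 294.17 K = 21.02 C
margin = 173.11 - 21.02 = 152.09 C

152.09 C


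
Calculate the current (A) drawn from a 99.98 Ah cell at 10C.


At 10C: I = 10 * 99.98 Ah = 999.8 A

999.8 A


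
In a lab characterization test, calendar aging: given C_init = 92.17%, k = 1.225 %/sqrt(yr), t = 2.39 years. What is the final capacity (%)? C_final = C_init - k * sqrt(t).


sqrt(t) = sqrt(2.39) = 1.546
C_final = 92.17 - 1.225 * 1.546 = 90.28%

90.28%


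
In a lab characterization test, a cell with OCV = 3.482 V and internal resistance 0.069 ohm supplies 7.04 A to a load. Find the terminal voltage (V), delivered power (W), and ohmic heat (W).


Step 1: V_terminal = OCV - I*R = 3.482 - 7.04 * 0.069 = 2.9962 V
Step 2: P_out = V_terminal * I = 2.9962 * 7.04 = 21.09 W
Step 3: Q = I^2 * R = 7.04^2 * 0.069 = 3.420 W

V=2.9962 V, P=21.09 W, Q=3.420 W


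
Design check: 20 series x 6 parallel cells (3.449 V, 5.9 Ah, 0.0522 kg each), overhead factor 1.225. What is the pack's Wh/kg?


Step 1: V_pack = 20 * 3.449 = 68.98 V
Step 2: C_pack = 6 * 5.9 = 35.4 Ah
Step 3: E_pack = V_pack * C_pack = 68.98 * 35.4 = 2441.9 Wh
Step 4: m_pack = 20 * 6 * 0.0522 * 1.225 = 7.6734 kg
Step 5: ED = E_pack / m_pack = 2441.9 / 7.6734 = 318.2 Wh/kg

318.2 Wh/kg


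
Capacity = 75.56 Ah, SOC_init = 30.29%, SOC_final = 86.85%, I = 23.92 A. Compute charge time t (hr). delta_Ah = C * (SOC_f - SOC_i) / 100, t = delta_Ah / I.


delta_Ah = 75.56 * (86.85 - 30.29) / 100 = 42.737 Ah
t = delta_Ah / I = 42.737 / 23.92 = 1.787 hr

1.787 hr


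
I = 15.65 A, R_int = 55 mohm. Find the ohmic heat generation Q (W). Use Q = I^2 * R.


Convert: R = 55 mohm = 0.055 ohm
Q = I^2 * R = 15.65^2 * 0.055 = 13.47 W

13.47 W


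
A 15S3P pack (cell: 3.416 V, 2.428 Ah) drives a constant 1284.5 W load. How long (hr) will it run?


Step 1: E_pack = Ns * V_cell * Np * C_cell = 15 * 3.416 * 3 * 2.428 = 373.23 Wh
Step 2: t = E_pack / P = 373.23 / 1284.5 = 0.2906 hr

0.2906 hr


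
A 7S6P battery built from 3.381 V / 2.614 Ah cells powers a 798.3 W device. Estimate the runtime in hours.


Step 1: E_pack = Ns * V_cell * Np * C_cell = 7 * 3.381 * 6 * 2.614 = 371.19 Wh
Step 2: t = E_pack / P = 371.19 / 798.3 = 0.4650 hr

0.4650 hr


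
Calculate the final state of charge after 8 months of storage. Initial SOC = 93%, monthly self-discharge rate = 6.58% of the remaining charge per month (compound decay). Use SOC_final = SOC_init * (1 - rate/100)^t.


decay = (1 - 6.58/100)^8 = 0.58012
SOC_final = 93 * 0.58012 = 53.95%

53.95%


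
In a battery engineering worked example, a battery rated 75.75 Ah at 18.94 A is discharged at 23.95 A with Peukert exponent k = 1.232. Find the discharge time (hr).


Step 1: t_rated = C / I_rated = 75.75 / 18.94 = 3.9995 hr
Step 2: ratio = 18.94 / 23.95 = 0.79081
Step 3: ratio^k = 0.79081^1.232 = 0.7489
Step 4: t = t_rated * ratio^k = 3.9995 * 0.7489 = 2.995 hr

2.995 hr


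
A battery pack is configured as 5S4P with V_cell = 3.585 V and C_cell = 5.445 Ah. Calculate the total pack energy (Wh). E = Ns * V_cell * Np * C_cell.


V_pack = 5 * 3.585 = 17.925 V
C_pack = 4 * 5.445 = 21.78 Ah
E = V_pack * C_pack = 17.925 * 21.78 = 390.4 Wh

390.4 Wh


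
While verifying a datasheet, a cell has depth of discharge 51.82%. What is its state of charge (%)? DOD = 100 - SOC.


SOC = 100 - DOD = 100 - 51.82 = 48.18%

48.18%


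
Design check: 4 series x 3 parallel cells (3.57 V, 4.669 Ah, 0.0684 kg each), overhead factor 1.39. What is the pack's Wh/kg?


Step 1: V_pack = 4 * 3.57 = 14.28 V
Step 2: C_pack = 3 * 4.669 = 14.007 Ah
Step 3: E_pack = V_pack * C_pack = 14.28 * 14.007 = 200.02 Wh
Step 4: m_pack = 4 * 3 * 0.0684 * 1.39 = 1.1409 kg
Step 5: ED = E_pack / m_pack = 200.02 / 1.1409 = 175.3 Wh/kg

175.3 Wh/kg


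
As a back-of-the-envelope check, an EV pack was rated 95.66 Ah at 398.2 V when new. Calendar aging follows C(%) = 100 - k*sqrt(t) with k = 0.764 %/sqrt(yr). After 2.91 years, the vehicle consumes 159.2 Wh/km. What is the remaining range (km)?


Step 1: capacity retention = 100 - 0.764 * sqrt(2.91) = 100 - 0.764 * 1.7059 = 98.697%
Step 2: C_now = 95.66 * 98.697/100 = 94.414 Ah
Step 3: E_pack = V * C_now = 398.2 * 94.414 = 37596 Wh
Step 4: range = E_pack / consumption = 37596 / 159.2 = 236.2 km

236.2 km


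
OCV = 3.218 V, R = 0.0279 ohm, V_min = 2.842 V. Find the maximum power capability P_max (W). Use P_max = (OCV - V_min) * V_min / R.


dV = OCV - V_min = 0.376 V (so I_max = dV / R)
P_max = dV * V_min / R = 0.376 * 2.842 / 0.0279 = 38.30 W

38.30 W


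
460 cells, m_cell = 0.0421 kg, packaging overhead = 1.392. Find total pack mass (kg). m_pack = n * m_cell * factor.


Cell mass sum = 460 * 0.0421 = 19.366 kg
With overhead 1.392: m_pack = 19.366 * 1.392 = 26.96 kg

26.96 kg


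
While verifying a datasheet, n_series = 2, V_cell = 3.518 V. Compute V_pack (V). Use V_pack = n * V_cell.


Series voltages add: 2 * 3.518 V = 7.036 V

7.036 V


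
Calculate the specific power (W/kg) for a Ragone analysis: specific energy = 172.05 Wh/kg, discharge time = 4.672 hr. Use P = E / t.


Specific power = 172.05 Wh/kg / 4.672 hr = 36.83 W/kg

36.83 W/kg


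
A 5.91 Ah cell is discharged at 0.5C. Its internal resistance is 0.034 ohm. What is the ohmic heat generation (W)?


Step 1: I = C_rate * capacity = 0.5 * 5.91 = 2.955 A
Step 2: Q = I^2 * R = 2.955^2 * 0.034 = 8.732 * 0.034 = 0.2969 W

0.2969 W


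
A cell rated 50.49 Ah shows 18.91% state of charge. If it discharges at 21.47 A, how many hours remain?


Step 1: remaining = SOC/100 * C_total = 18.91/100 * 50.49 = 9.5477 Ah
Step 2: t = remaining / I = 9.5477 / 21.47 = 0.4447 hr

0.4447 hr


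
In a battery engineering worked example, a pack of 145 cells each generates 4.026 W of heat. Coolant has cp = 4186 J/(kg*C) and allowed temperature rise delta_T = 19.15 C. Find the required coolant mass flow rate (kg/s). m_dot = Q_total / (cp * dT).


Step 1: Total heat Q = 145 * 4.026 W = 583.77 W
Step 2: denom = cp * dT = 4186 * 19.15 = 80162
Step 3: m_dot = 583.77 / 80162 = 0.007282 kg/s

0.007282 kg/s


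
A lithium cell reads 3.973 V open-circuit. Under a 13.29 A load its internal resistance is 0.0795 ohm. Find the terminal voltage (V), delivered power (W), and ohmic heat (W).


Step 1: V_terminal = OCV - I*R = 3.973 - 13.29 * 0.0795 = 2.9164 V
Step 2: P_out = V_terminal * I = 2.9164 * 13.29 = 38.76 W
Step 3: Q = I^2 * R = 13.29^2 * 0.0795 = 14.04 W

V=2.9164 V, P=38.76 W, Q=14.04 W


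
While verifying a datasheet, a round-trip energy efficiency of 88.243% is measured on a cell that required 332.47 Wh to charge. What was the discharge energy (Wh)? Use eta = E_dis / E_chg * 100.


E_dis = eta/100 * E_chg = 88.243/100 * 332.47 = 293.4 Wh

293.4 Wh


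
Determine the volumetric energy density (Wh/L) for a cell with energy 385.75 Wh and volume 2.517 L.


ED = E / V = 385.75 / 2.517 = 153.3 Wh/L

153.3 Wh/L


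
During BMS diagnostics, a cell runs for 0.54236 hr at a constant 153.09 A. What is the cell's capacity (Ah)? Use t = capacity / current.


C = I * t = 153.09 * 0.54236 = 83.03 Ah

83.03 Ah


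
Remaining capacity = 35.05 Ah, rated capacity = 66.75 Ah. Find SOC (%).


SOC% = 35.05 / 66.75 * 100 = 52.51%

52.51%


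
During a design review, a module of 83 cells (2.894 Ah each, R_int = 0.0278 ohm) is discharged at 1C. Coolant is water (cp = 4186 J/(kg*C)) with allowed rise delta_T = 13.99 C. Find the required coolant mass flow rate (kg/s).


Step 1: I = 1 * 2.894 = 2.894 A
Step 2: Q_cell = I^2 * R = 2.894^2 * 0.0278 = 0.23283 W
Step 3: Q_total = 83 * 0.23283 = 19.325 W
Step 4: m_dot = Q_total / (cp * dT) = 19.325 / (4186 * 13.99) = 3.300e-04 kg/s

3.300e-04 kg/s


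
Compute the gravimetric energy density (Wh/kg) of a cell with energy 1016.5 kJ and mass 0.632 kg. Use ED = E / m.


Convert: E = 1016.5 kJ = 282.36 Wh
ED = E / m = 282.36 / 0.632 = 446.8 Wh/kg

446.8 Wh/kg


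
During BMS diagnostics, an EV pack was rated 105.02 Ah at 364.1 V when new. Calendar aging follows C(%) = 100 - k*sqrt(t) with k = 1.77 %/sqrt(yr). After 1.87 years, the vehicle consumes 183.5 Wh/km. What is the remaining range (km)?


Step 1: capacity retention = 100 - 1.77 * sqrt(1.87) = 100 - 1.77 * 1.3675 = 97.58%
Step 2: C_now = 105.02 * 97.58/100 = 102.48 Ah
Step 3: E_pack = V * C_now = 364.1 * 102.48 = 37313 Wh
Step 4: range = E_pack / consumption = 37313 / 183.5 = 203.3 km

203.3 km


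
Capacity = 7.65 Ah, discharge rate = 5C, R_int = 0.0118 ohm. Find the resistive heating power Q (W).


Step 1: I = C_rate * capacity = 5 * 7.65 = 38.25 A
Step 2: Q = I^2 * R = 38.25^2 * 0.0118 = 1463.1 * 0.0118 = 17.26 W

17.26 W


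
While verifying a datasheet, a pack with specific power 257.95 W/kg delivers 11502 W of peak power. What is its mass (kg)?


m = P / SP = 11502 / 257.95 = 44.59 kg

44.59 kg


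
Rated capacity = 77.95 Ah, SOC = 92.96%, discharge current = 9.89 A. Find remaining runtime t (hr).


Step 1: remaining = SOC/100 * C_total = 92.96/100 * 77.95 = 72.462 Ah
Step 2: t = remaining / I = 72.462 / 9.89 = 7.327 hr

7.327 hr


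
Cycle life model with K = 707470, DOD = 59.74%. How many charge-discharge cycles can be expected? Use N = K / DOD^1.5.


Step 1: DOD^1.5 = 59.74^1.5 = 461.74
Step 2: N = 707470 / 461.74 = 1532 cycles

1532 cycles


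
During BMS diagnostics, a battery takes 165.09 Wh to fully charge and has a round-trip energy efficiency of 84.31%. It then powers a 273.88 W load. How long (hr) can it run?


Step 1: E_discharge = eta/100 * E_charge = 84.31/100 * 165.09 = 139.19 Wh
Step 2: t = E_discharge / P = 139.19 / 273.88 = 0.5082 hr

0.5082 hr


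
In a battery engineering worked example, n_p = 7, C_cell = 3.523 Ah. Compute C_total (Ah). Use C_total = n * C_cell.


Parallel capacities add: 7 * 3.523 Ah = 24.661 Ah

24.661 Ah


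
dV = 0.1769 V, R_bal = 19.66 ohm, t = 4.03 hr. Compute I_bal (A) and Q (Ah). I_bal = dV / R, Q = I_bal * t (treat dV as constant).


First, Ohm's law: I_bal = 0.1769 V / 19.66 ohm = 0.008998 A
Then Q = I * t = 0.008998 A * 4.03 hr = 0.03626 Ah

I=0.008998 A, Q=0.03626 Ah


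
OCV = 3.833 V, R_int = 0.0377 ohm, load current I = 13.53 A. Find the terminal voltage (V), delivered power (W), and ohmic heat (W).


Step 1: V_terminal = OCV - I*R = 3.833 - 13.53 * 0.0377 = 3.3229 V
Step 2: P_out = V_terminal * I = 3.3229 * 13.53 = 44.96 W
Step 3: Q = I^2 * R = 13.53^2 * 0.0377 = 6.901 W

V=3.3229 V, P=44.96 W, Q=6.901 W


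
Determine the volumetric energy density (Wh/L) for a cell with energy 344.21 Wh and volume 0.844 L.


ED = E / V = 344.21 / 0.844 = 407.8 Wh/L

407.8 Wh/L


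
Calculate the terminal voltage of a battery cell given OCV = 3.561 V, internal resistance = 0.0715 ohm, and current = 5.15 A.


IR drop = 5.15 * 0.0715 = 0.36823 V
V = 3.561 - 0.36823 = 3.193 V

3.193 V


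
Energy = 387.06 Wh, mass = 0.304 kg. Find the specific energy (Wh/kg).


ED = E / m = 387.06 / 0.304 = 1273 Wh/kg

1273 Wh/kg


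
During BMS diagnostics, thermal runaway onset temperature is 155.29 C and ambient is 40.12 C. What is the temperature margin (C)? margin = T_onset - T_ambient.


margin = T_onset - T_ambient = 155.29 - 40.12 = 115.17 C

115.17 C


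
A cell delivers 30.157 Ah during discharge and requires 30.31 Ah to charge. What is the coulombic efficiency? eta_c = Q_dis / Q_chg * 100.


Coulombic efficiency = 30.157/30.31 * 100% = 99.50%

99.50%


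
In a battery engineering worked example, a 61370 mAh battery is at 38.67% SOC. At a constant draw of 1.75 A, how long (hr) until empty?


Convert: C_total = 61370 mAh = 61.37 Ah
Step 1: remaining = SOC/100 * C_total = 38.67/100 * 61.37 = 23.732 Ah
Step 2: t = remaining / I = 23.732 / 1.75 = 13.56 hr

13.56 hr


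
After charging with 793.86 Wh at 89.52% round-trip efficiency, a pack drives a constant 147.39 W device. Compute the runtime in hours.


Step 1: E_discharge = eta/100 * E_charge = 89.52/100 * 793.86 = 710.66 Wh
Step 2: t = E_discharge / P = 710.66 / 147.39 = 4.822 hr

4.822 hr
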